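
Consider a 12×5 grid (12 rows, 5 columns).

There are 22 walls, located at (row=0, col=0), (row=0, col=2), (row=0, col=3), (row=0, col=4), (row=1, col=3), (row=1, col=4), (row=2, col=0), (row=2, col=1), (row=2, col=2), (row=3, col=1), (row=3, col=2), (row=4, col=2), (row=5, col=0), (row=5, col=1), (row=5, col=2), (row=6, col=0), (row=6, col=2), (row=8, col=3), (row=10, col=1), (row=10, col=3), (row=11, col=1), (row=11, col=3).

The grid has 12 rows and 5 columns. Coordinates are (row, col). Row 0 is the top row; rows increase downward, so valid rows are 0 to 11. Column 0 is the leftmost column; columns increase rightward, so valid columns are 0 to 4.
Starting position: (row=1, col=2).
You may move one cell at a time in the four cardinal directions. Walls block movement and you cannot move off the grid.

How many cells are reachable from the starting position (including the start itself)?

Answer: Reachable cells: 4

Derivation:
BFS flood-fill from (row=1, col=2):
  Distance 0: (row=1, col=2)
  Distance 1: (row=1, col=1)
  Distance 2: (row=0, col=1), (row=1, col=0)
Total reachable: 4 (grid has 38 open cells total)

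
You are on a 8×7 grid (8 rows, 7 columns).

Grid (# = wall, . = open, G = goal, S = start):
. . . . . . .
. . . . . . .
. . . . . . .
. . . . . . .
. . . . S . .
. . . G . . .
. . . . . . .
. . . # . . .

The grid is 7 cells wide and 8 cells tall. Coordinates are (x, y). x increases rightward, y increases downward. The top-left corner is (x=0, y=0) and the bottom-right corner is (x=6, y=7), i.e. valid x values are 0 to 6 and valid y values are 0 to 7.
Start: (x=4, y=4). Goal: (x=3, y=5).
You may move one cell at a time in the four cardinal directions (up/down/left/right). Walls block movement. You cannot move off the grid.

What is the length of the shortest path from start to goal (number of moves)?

BFS from (x=4, y=4) until reaching (x=3, y=5):
  Distance 0: (x=4, y=4)
  Distance 1: (x=4, y=3), (x=3, y=4), (x=5, y=4), (x=4, y=5)
  Distance 2: (x=4, y=2), (x=3, y=3), (x=5, y=3), (x=2, y=4), (x=6, y=4), (x=3, y=5), (x=5, y=5), (x=4, y=6)  <- goal reached here
One shortest path (2 moves): (x=4, y=4) -> (x=3, y=4) -> (x=3, y=5)

Answer: Shortest path length: 2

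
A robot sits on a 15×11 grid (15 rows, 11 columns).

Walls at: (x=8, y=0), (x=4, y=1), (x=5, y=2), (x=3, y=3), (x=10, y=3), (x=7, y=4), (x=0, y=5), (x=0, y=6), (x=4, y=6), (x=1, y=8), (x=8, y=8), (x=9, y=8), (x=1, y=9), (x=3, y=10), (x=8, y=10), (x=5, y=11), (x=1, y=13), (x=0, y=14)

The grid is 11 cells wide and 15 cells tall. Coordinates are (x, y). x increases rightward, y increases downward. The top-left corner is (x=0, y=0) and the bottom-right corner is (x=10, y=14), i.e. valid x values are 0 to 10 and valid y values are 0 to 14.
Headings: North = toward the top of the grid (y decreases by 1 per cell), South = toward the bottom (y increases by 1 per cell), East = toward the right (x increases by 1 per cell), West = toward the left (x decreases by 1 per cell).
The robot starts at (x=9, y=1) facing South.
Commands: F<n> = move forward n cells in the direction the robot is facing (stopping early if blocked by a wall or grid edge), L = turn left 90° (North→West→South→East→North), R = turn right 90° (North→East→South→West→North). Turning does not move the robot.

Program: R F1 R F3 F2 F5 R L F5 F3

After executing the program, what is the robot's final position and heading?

Start: (x=9, y=1), facing South
  R: turn right, now facing West
  F1: move forward 1, now at (x=8, y=1)
  R: turn right, now facing North
  F3: move forward 0/3 (blocked), now at (x=8, y=1)
  F2: move forward 0/2 (blocked), now at (x=8, y=1)
  F5: move forward 0/5 (blocked), now at (x=8, y=1)
  R: turn right, now facing East
  L: turn left, now facing North
  F5: move forward 0/5 (blocked), now at (x=8, y=1)
  F3: move forward 0/3 (blocked), now at (x=8, y=1)
Final: (x=8, y=1), facing North

Answer: Final position: (x=8, y=1), facing North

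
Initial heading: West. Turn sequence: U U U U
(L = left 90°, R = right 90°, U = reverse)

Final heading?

Start: West
  U (U-turn (180°)) -> East
  U (U-turn (180°)) -> West
  U (U-turn (180°)) -> East
  U (U-turn (180°)) -> West
Final: West

Answer: Final heading: West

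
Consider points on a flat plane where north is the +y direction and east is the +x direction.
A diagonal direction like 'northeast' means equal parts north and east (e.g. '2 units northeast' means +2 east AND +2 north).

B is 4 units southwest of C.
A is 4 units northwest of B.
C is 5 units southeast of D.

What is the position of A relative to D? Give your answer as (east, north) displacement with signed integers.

Answer: A is at (east=-3, north=-5) relative to D.

Derivation:
Place D at the origin (east=0, north=0).
  C is 5 units southeast of D: delta (east=+5, north=-5); C at (east=5, north=-5).
  B is 4 units southwest of C: delta (east=-4, north=-4); B at (east=1, north=-9).
  A is 4 units northwest of B: delta (east=-4, north=+4); A at (east=-3, north=-5).
Therefore A relative to D: (east=-3, north=-5).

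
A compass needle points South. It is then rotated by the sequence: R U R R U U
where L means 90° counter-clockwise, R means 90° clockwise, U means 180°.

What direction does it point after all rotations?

Answer: Final heading: West

Derivation:
Start: South
  R (right (90° clockwise)) -> West
  U (U-turn (180°)) -> East
  R (right (90° clockwise)) -> South
  R (right (90° clockwise)) -> West
  U (U-turn (180°)) -> East
  U (U-turn (180°)) -> West
Final: West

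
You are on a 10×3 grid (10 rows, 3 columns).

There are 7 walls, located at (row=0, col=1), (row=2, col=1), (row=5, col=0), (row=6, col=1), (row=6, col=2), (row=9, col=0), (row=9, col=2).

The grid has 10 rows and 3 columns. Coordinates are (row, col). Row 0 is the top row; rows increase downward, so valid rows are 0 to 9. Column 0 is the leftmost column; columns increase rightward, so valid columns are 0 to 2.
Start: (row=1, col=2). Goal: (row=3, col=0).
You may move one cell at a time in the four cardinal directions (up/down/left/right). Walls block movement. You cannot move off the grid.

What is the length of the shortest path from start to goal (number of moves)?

BFS from (row=1, col=2) until reaching (row=3, col=0):
  Distance 0: (row=1, col=2)
  Distance 1: (row=0, col=2), (row=1, col=1), (row=2, col=2)
  Distance 2: (row=1, col=0), (row=3, col=2)
  Distance 3: (row=0, col=0), (row=2, col=0), (row=3, col=1), (row=4, col=2)
  Distance 4: (row=3, col=0), (row=4, col=1), (row=5, col=2)  <- goal reached here
One shortest path (4 moves): (row=1, col=2) -> (row=1, col=1) -> (row=1, col=0) -> (row=2, col=0) -> (row=3, col=0)

Answer: Shortest path length: 4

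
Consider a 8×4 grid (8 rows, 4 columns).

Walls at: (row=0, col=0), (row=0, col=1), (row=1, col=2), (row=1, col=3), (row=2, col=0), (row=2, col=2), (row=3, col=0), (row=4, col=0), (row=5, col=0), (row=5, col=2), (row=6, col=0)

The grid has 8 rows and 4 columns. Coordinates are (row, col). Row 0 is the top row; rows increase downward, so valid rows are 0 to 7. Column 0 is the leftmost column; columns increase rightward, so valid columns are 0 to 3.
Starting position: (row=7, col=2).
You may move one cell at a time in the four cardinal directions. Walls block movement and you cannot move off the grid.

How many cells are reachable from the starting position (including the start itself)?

Answer: Reachable cells: 19

Derivation:
BFS flood-fill from (row=7, col=2):
  Distance 0: (row=7, col=2)
  Distance 1: (row=6, col=2), (row=7, col=1), (row=7, col=3)
  Distance 2: (row=6, col=1), (row=6, col=3), (row=7, col=0)
  Distance 3: (row=5, col=1), (row=5, col=3)
  Distance 4: (row=4, col=1), (row=4, col=3)
  Distance 5: (row=3, col=1), (row=3, col=3), (row=4, col=2)
  Distance 6: (row=2, col=1), (row=2, col=3), (row=3, col=2)
  Distance 7: (row=1, col=1)
  Distance 8: (row=1, col=0)
Total reachable: 19 (grid has 21 open cells total)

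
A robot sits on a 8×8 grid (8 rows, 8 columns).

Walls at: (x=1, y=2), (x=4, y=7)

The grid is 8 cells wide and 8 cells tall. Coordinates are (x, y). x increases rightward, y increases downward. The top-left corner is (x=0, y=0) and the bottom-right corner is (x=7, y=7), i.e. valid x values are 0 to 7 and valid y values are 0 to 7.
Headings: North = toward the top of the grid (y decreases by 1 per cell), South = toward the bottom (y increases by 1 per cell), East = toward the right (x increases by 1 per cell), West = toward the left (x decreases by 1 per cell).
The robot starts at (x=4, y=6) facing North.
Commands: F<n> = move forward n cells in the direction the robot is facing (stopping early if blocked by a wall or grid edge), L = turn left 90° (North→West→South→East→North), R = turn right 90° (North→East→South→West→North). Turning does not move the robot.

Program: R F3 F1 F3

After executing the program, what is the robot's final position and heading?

Answer: Final position: (x=7, y=6), facing East

Derivation:
Start: (x=4, y=6), facing North
  R: turn right, now facing East
  F3: move forward 3, now at (x=7, y=6)
  F1: move forward 0/1 (blocked), now at (x=7, y=6)
  F3: move forward 0/3 (blocked), now at (x=7, y=6)
Final: (x=7, y=6), facing East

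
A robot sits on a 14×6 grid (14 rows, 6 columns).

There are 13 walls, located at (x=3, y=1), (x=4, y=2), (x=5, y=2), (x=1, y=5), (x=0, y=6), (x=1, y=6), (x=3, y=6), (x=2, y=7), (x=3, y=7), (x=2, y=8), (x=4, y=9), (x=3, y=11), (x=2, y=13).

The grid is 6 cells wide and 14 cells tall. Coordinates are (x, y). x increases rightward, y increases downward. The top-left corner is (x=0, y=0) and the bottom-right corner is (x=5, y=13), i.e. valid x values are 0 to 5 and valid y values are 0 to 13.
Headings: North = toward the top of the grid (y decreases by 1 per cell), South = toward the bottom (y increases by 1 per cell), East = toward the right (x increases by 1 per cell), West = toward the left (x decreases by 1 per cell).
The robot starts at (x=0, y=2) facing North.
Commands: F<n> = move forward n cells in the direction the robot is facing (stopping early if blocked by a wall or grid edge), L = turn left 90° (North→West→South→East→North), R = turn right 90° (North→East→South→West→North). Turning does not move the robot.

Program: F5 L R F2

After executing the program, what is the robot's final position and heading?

Start: (x=0, y=2), facing North
  F5: move forward 2/5 (blocked), now at (x=0, y=0)
  L: turn left, now facing West
  R: turn right, now facing North
  F2: move forward 0/2 (blocked), now at (x=0, y=0)
Final: (x=0, y=0), facing North

Answer: Final position: (x=0, y=0), facing North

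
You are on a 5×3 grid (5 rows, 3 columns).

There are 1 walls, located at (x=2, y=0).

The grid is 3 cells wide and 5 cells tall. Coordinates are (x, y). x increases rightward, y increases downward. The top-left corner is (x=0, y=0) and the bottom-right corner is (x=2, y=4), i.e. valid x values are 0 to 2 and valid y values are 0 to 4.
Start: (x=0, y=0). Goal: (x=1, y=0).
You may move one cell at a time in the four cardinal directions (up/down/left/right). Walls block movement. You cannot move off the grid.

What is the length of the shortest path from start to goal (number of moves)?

BFS from (x=0, y=0) until reaching (x=1, y=0):
  Distance 0: (x=0, y=0)
  Distance 1: (x=1, y=0), (x=0, y=1)  <- goal reached here
One shortest path (1 moves): (x=0, y=0) -> (x=1, y=0)

Answer: Shortest path length: 1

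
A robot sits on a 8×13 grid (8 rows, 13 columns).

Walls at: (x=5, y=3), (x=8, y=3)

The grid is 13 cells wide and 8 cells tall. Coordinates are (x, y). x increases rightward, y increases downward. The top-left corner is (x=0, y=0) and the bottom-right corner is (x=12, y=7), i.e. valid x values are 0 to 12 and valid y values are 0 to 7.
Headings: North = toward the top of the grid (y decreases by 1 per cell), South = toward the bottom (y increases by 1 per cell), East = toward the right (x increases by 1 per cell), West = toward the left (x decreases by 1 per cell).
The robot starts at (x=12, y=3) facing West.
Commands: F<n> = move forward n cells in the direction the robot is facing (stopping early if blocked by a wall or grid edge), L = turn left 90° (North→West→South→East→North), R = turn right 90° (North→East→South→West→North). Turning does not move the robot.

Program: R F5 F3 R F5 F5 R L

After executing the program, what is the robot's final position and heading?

Start: (x=12, y=3), facing West
  R: turn right, now facing North
  F5: move forward 3/5 (blocked), now at (x=12, y=0)
  F3: move forward 0/3 (blocked), now at (x=12, y=0)
  R: turn right, now facing East
  F5: move forward 0/5 (blocked), now at (x=12, y=0)
  F5: move forward 0/5 (blocked), now at (x=12, y=0)
  R: turn right, now facing South
  L: turn left, now facing East
Final: (x=12, y=0), facing East

Answer: Final position: (x=12, y=0), facing East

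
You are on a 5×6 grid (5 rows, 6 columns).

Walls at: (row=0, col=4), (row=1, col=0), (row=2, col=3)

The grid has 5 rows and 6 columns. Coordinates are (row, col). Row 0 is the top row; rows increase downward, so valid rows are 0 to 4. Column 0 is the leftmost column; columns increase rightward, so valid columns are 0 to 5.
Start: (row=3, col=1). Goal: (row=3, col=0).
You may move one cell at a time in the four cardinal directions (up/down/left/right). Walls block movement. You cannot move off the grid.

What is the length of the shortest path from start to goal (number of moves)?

Answer: Shortest path length: 1

Derivation:
BFS from (row=3, col=1) until reaching (row=3, col=0):
  Distance 0: (row=3, col=1)
  Distance 1: (row=2, col=1), (row=3, col=0), (row=3, col=2), (row=4, col=1)  <- goal reached here
One shortest path (1 moves): (row=3, col=1) -> (row=3, col=0)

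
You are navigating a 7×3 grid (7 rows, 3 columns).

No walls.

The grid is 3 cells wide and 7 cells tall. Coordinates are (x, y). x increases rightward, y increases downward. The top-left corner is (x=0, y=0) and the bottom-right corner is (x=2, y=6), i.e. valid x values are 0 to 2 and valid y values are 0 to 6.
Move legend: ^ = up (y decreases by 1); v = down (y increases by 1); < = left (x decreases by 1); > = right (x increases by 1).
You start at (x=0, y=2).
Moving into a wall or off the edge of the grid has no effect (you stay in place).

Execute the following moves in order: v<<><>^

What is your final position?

Start: (x=0, y=2)
  v (down): (x=0, y=2) -> (x=0, y=3)
  < (left): blocked, stay at (x=0, y=3)
  < (left): blocked, stay at (x=0, y=3)
  > (right): (x=0, y=3) -> (x=1, y=3)
  < (left): (x=1, y=3) -> (x=0, y=3)
  > (right): (x=0, y=3) -> (x=1, y=3)
  ^ (up): (x=1, y=3) -> (x=1, y=2)
Final: (x=1, y=2)

Answer: Final position: (x=1, y=2)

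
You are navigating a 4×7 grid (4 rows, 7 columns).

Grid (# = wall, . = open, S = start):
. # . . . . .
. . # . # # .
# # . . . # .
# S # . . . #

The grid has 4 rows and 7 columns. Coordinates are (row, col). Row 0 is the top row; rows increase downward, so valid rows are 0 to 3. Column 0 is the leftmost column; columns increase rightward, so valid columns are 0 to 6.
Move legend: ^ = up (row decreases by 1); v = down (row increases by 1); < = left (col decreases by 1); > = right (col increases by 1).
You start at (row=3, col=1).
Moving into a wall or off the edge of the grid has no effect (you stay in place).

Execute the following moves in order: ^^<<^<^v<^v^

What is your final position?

Start: (row=3, col=1)
  ^ (up): blocked, stay at (row=3, col=1)
  ^ (up): blocked, stay at (row=3, col=1)
  < (left): blocked, stay at (row=3, col=1)
  < (left): blocked, stay at (row=3, col=1)
  ^ (up): blocked, stay at (row=3, col=1)
  < (left): blocked, stay at (row=3, col=1)
  ^ (up): blocked, stay at (row=3, col=1)
  v (down): blocked, stay at (row=3, col=1)
  < (left): blocked, stay at (row=3, col=1)
  ^ (up): blocked, stay at (row=3, col=1)
  v (down): blocked, stay at (row=3, col=1)
  ^ (up): blocked, stay at (row=3, col=1)
Final: (row=3, col=1)

Answer: Final position: (row=3, col=1)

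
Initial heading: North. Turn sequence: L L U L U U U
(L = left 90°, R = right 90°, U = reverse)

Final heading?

Answer: Final heading: East

Derivation:
Start: North
  L (left (90° counter-clockwise)) -> West
  L (left (90° counter-clockwise)) -> South
  U (U-turn (180°)) -> North
  L (left (90° counter-clockwise)) -> West
  U (U-turn (180°)) -> East
  U (U-turn (180°)) -> West
  U (U-turn (180°)) -> East
Final: East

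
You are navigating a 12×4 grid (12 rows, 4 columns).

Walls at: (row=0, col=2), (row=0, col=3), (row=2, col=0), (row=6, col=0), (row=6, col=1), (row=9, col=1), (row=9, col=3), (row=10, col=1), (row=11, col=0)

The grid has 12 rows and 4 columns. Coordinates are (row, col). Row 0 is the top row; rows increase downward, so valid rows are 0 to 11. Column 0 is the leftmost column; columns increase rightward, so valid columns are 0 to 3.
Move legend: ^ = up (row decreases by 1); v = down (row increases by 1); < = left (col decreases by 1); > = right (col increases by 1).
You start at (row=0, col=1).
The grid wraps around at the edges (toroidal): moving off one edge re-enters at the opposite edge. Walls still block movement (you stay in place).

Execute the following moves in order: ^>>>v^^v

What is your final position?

Start: (row=0, col=1)
  ^ (up): (row=0, col=1) -> (row=11, col=1)
  > (right): (row=11, col=1) -> (row=11, col=2)
  > (right): (row=11, col=2) -> (row=11, col=3)
  > (right): blocked, stay at (row=11, col=3)
  v (down): blocked, stay at (row=11, col=3)
  ^ (up): (row=11, col=3) -> (row=10, col=3)
  ^ (up): blocked, stay at (row=10, col=3)
  v (down): (row=10, col=3) -> (row=11, col=3)
Final: (row=11, col=3)

Answer: Final position: (row=11, col=3)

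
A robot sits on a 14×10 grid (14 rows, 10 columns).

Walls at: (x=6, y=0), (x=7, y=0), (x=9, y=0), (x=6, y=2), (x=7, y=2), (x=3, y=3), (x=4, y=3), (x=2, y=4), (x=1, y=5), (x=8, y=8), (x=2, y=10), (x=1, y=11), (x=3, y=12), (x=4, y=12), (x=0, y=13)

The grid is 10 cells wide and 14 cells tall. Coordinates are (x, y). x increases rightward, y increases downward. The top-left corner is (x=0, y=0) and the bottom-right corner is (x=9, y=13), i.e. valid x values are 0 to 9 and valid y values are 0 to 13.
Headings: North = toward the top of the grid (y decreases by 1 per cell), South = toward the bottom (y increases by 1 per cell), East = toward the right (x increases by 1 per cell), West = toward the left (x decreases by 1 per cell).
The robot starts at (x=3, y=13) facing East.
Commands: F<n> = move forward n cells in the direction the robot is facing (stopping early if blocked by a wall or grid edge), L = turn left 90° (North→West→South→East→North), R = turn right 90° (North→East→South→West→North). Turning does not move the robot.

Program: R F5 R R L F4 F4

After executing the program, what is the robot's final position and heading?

Answer: Final position: (x=1, y=13), facing West

Derivation:
Start: (x=3, y=13), facing East
  R: turn right, now facing South
  F5: move forward 0/5 (blocked), now at (x=3, y=13)
  R: turn right, now facing West
  R: turn right, now facing North
  L: turn left, now facing West
  F4: move forward 2/4 (blocked), now at (x=1, y=13)
  F4: move forward 0/4 (blocked), now at (x=1, y=13)
Final: (x=1, y=13), facing West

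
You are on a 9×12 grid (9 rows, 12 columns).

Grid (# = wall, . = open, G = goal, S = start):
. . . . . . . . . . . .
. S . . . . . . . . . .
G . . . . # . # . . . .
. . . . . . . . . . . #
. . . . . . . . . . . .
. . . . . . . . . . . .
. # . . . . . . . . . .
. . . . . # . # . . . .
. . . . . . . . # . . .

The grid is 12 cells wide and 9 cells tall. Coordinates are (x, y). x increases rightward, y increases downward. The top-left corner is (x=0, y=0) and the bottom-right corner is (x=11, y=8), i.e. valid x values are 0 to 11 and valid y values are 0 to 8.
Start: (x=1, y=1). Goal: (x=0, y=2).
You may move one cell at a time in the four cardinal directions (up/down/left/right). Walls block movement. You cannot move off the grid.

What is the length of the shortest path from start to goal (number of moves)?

Answer: Shortest path length: 2

Derivation:
BFS from (x=1, y=1) until reaching (x=0, y=2):
  Distance 0: (x=1, y=1)
  Distance 1: (x=1, y=0), (x=0, y=1), (x=2, y=1), (x=1, y=2)
  Distance 2: (x=0, y=0), (x=2, y=0), (x=3, y=1), (x=0, y=2), (x=2, y=2), (x=1, y=3)  <- goal reached here
One shortest path (2 moves): (x=1, y=1) -> (x=0, y=1) -> (x=0, y=2)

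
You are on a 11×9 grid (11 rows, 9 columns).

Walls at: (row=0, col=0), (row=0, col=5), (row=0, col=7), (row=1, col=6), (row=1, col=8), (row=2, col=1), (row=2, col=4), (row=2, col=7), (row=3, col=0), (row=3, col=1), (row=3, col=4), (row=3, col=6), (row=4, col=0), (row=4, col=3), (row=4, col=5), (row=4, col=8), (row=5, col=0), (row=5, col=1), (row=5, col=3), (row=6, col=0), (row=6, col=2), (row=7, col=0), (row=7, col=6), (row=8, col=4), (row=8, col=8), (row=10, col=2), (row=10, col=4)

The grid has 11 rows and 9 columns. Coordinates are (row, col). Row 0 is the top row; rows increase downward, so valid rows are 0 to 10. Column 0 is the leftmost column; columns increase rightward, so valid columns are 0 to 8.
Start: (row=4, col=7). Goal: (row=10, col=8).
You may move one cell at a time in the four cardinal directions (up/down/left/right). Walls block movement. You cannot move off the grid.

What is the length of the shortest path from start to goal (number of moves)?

Answer: Shortest path length: 7

Derivation:
BFS from (row=4, col=7) until reaching (row=10, col=8):
  Distance 0: (row=4, col=7)
  Distance 1: (row=3, col=7), (row=4, col=6), (row=5, col=7)
  Distance 2: (row=3, col=8), (row=5, col=6), (row=5, col=8), (row=6, col=7)
  Distance 3: (row=2, col=8), (row=5, col=5), (row=6, col=6), (row=6, col=8), (row=7, col=7)
  Distance 4: (row=5, col=4), (row=6, col=5), (row=7, col=8), (row=8, col=7)
  Distance 5: (row=4, col=4), (row=6, col=4), (row=7, col=5), (row=8, col=6), (row=9, col=7)
  Distance 6: (row=6, col=3), (row=7, col=4), (row=8, col=5), (row=9, col=6), (row=9, col=8), (row=10, col=7)
  Distance 7: (row=7, col=3), (row=9, col=5), (row=10, col=6), (row=10, col=8)  <- goal reached here
One shortest path (7 moves): (row=4, col=7) -> (row=5, col=7) -> (row=6, col=7) -> (row=7, col=7) -> (row=8, col=7) -> (row=9, col=7) -> (row=9, col=8) -> (row=10, col=8)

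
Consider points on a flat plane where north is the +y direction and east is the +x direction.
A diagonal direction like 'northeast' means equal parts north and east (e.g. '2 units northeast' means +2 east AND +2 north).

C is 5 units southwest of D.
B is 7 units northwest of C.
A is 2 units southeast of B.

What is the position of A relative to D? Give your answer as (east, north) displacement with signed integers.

Answer: A is at (east=-10, north=0) relative to D.

Derivation:
Place D at the origin (east=0, north=0).
  C is 5 units southwest of D: delta (east=-5, north=-5); C at (east=-5, north=-5).
  B is 7 units northwest of C: delta (east=-7, north=+7); B at (east=-12, north=2).
  A is 2 units southeast of B: delta (east=+2, north=-2); A at (east=-10, north=0).
Therefore A relative to D: (east=-10, north=0).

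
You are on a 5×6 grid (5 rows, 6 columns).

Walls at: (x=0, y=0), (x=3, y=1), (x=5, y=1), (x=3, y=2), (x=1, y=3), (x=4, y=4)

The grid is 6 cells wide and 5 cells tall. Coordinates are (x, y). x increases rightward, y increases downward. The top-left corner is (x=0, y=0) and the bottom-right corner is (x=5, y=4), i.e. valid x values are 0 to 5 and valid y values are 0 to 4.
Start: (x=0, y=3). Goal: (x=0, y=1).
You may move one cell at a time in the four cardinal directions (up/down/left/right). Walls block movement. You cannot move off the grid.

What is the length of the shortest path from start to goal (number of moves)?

Answer: Shortest path length: 2

Derivation:
BFS from (x=0, y=3) until reaching (x=0, y=1):
  Distance 0: (x=0, y=3)
  Distance 1: (x=0, y=2), (x=0, y=4)
  Distance 2: (x=0, y=1), (x=1, y=2), (x=1, y=4)  <- goal reached here
One shortest path (2 moves): (x=0, y=3) -> (x=0, y=2) -> (x=0, y=1)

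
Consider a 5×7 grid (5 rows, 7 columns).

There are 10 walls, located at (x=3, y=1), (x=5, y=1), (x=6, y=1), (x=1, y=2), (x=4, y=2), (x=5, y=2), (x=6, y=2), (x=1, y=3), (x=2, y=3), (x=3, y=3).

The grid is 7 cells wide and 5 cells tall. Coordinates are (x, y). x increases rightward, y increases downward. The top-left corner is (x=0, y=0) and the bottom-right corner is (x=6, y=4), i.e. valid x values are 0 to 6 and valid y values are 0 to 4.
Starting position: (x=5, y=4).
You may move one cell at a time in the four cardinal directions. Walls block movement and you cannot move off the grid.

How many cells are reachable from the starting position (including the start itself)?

BFS flood-fill from (x=5, y=4):
  Distance 0: (x=5, y=4)
  Distance 1: (x=5, y=3), (x=4, y=4), (x=6, y=4)
  Distance 2: (x=4, y=3), (x=6, y=3), (x=3, y=4)
  Distance 3: (x=2, y=4)
  Distance 4: (x=1, y=4)
  Distance 5: (x=0, y=4)
  Distance 6: (x=0, y=3)
  Distance 7: (x=0, y=2)
  Distance 8: (x=0, y=1)
  Distance 9: (x=0, y=0), (x=1, y=1)
  Distance 10: (x=1, y=0), (x=2, y=1)
  Distance 11: (x=2, y=0), (x=2, y=2)
  Distance 12: (x=3, y=0), (x=3, y=2)
  Distance 13: (x=4, y=0)
  Distance 14: (x=5, y=0), (x=4, y=1)
  Distance 15: (x=6, y=0)
Total reachable: 25 (grid has 25 open cells total)

Answer: Reachable cells: 25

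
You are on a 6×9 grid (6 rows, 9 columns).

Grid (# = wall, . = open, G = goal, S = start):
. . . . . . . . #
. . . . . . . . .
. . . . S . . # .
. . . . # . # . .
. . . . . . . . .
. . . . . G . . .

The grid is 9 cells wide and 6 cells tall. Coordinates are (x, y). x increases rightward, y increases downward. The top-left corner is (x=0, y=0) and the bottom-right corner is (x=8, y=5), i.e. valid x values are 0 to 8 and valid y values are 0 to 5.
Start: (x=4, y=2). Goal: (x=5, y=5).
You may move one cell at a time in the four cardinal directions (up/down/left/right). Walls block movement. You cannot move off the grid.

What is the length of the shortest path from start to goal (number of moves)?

BFS from (x=4, y=2) until reaching (x=5, y=5):
  Distance 0: (x=4, y=2)
  Distance 1: (x=4, y=1), (x=3, y=2), (x=5, y=2)
  Distance 2: (x=4, y=0), (x=3, y=1), (x=5, y=1), (x=2, y=2), (x=6, y=2), (x=3, y=3), (x=5, y=3)
  Distance 3: (x=3, y=0), (x=5, y=0), (x=2, y=1), (x=6, y=1), (x=1, y=2), (x=2, y=3), (x=3, y=4), (x=5, y=4)
  Distance 4: (x=2, y=0), (x=6, y=0), (x=1, y=1), (x=7, y=1), (x=0, y=2), (x=1, y=3), (x=2, y=4), (x=4, y=4), (x=6, y=4), (x=3, y=5), (x=5, y=5)  <- goal reached here
One shortest path (4 moves): (x=4, y=2) -> (x=5, y=2) -> (x=5, y=3) -> (x=5, y=4) -> (x=5, y=5)

Answer: Shortest path length: 4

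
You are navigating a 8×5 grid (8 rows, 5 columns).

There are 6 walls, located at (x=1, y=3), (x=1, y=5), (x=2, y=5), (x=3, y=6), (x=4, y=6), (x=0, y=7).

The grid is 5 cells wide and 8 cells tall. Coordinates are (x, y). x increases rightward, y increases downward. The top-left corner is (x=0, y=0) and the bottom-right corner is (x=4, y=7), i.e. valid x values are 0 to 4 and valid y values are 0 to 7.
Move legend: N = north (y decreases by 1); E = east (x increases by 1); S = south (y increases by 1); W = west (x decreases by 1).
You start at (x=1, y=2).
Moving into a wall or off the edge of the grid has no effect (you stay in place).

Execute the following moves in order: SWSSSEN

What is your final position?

Start: (x=1, y=2)
  S (south): blocked, stay at (x=1, y=2)
  W (west): (x=1, y=2) -> (x=0, y=2)
  S (south): (x=0, y=2) -> (x=0, y=3)
  S (south): (x=0, y=3) -> (x=0, y=4)
  S (south): (x=0, y=4) -> (x=0, y=5)
  E (east): blocked, stay at (x=0, y=5)
  N (north): (x=0, y=5) -> (x=0, y=4)
Final: (x=0, y=4)

Answer: Final position: (x=0, y=4)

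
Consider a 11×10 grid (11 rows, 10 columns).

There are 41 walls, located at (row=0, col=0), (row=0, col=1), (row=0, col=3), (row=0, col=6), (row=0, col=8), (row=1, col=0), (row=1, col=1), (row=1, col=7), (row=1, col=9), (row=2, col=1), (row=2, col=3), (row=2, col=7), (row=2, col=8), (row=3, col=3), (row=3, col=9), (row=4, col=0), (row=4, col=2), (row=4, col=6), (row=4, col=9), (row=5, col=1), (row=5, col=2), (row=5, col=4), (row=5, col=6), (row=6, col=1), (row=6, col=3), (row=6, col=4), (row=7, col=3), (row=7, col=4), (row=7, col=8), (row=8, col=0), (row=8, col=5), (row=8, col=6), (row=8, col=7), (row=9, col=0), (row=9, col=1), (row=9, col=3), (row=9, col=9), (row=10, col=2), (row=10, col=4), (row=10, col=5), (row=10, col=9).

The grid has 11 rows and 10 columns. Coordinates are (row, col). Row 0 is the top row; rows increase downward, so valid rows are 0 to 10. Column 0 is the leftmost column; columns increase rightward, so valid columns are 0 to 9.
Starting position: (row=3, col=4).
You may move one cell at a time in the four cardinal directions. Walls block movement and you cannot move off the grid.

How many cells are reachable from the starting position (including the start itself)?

Answer: Reachable cells: 62

Derivation:
BFS flood-fill from (row=3, col=4):
  Distance 0: (row=3, col=4)
  Distance 1: (row=2, col=4), (row=3, col=5), (row=4, col=4)
  Distance 2: (row=1, col=4), (row=2, col=5), (row=3, col=6), (row=4, col=3), (row=4, col=5)
  Distance 3: (row=0, col=4), (row=1, col=3), (row=1, col=5), (row=2, col=6), (row=3, col=7), (row=5, col=3), (row=5, col=5)
  Distance 4: (row=0, col=5), (row=1, col=2), (row=1, col=6), (row=3, col=8), (row=4, col=7), (row=6, col=5)
  Distance 5: (row=0, col=2), (row=2, col=2), (row=4, col=8), (row=5, col=7), (row=6, col=6), (row=7, col=5)
  Distance 6: (row=3, col=2), (row=5, col=8), (row=6, col=7), (row=7, col=6)
  Distance 7: (row=3, col=1), (row=5, col=9), (row=6, col=8), (row=7, col=7)
  Distance 8: (row=3, col=0), (row=4, col=1), (row=6, col=9)
  Distance 9: (row=2, col=0), (row=7, col=9)
  Distance 10: (row=8, col=9)
  Distance 11: (row=8, col=8)
  Distance 12: (row=9, col=8)
  Distance 13: (row=9, col=7), (row=10, col=8)
  Distance 14: (row=9, col=6), (row=10, col=7)
  Distance 15: (row=9, col=5), (row=10, col=6)
  Distance 16: (row=9, col=4)
  Distance 17: (row=8, col=4)
  Distance 18: (row=8, col=3)
  Distance 19: (row=8, col=2)
  Distance 20: (row=7, col=2), (row=8, col=1), (row=9, col=2)
  Distance 21: (row=6, col=2), (row=7, col=1)
  Distance 22: (row=7, col=0)
  Distance 23: (row=6, col=0)
  Distance 24: (row=5, col=0)
Total reachable: 62 (grid has 69 open cells total)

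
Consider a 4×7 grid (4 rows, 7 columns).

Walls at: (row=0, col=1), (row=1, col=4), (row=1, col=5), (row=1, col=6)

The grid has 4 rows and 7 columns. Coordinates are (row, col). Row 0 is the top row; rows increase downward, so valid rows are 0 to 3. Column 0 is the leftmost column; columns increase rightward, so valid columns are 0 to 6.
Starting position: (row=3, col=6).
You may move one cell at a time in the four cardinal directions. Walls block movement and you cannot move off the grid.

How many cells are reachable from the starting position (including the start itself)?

BFS flood-fill from (row=3, col=6):
  Distance 0: (row=3, col=6)
  Distance 1: (row=2, col=6), (row=3, col=5)
  Distance 2: (row=2, col=5), (row=3, col=4)
  Distance 3: (row=2, col=4), (row=3, col=3)
  Distance 4: (row=2, col=3), (row=3, col=2)
  Distance 5: (row=1, col=3), (row=2, col=2), (row=3, col=1)
  Distance 6: (row=0, col=3), (row=1, col=2), (row=2, col=1), (row=3, col=0)
  Distance 7: (row=0, col=2), (row=0, col=4), (row=1, col=1), (row=2, col=0)
  Distance 8: (row=0, col=5), (row=1, col=0)
  Distance 9: (row=0, col=0), (row=0, col=6)
Total reachable: 24 (grid has 24 open cells total)

Answer: Reachable cells: 24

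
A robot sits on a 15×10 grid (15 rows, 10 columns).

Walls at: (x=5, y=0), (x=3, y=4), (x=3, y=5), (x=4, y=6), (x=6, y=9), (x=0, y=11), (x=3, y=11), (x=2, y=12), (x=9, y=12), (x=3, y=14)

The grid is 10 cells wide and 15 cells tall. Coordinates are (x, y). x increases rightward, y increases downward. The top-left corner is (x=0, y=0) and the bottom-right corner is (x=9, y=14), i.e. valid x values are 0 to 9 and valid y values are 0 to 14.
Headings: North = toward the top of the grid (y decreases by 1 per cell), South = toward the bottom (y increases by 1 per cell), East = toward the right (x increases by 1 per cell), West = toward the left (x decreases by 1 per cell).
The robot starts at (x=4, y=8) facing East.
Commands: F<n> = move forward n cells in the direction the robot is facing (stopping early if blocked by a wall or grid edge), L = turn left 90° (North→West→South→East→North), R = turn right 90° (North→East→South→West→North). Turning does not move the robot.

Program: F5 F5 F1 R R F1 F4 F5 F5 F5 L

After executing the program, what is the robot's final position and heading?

Start: (x=4, y=8), facing East
  F5: move forward 5, now at (x=9, y=8)
  F5: move forward 0/5 (blocked), now at (x=9, y=8)
  F1: move forward 0/1 (blocked), now at (x=9, y=8)
  R: turn right, now facing South
  R: turn right, now facing West
  F1: move forward 1, now at (x=8, y=8)
  F4: move forward 4, now at (x=4, y=8)
  F5: move forward 4/5 (blocked), now at (x=0, y=8)
  F5: move forward 0/5 (blocked), now at (x=0, y=8)
  F5: move forward 0/5 (blocked), now at (x=0, y=8)
  L: turn left, now facing South
Final: (x=0, y=8), facing South

Answer: Final position: (x=0, y=8), facing South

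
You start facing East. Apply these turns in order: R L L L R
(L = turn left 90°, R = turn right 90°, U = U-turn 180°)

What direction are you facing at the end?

Answer: Final heading: North

Derivation:
Start: East
  R (right (90° clockwise)) -> South
  L (left (90° counter-clockwise)) -> East
  L (left (90° counter-clockwise)) -> North
  L (left (90° counter-clockwise)) -> West
  R (right (90° clockwise)) -> North
Final: North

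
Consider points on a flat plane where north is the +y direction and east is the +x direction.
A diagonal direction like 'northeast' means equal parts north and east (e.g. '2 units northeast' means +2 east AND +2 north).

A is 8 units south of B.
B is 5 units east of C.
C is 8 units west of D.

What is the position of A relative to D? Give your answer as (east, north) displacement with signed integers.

Answer: A is at (east=-3, north=-8) relative to D.

Derivation:
Place D at the origin (east=0, north=0).
  C is 8 units west of D: delta (east=-8, north=+0); C at (east=-8, north=0).
  B is 5 units east of C: delta (east=+5, north=+0); B at (east=-3, north=0).
  A is 8 units south of B: delta (east=+0, north=-8); A at (east=-3, north=-8).
Therefore A relative to D: (east=-3, north=-8).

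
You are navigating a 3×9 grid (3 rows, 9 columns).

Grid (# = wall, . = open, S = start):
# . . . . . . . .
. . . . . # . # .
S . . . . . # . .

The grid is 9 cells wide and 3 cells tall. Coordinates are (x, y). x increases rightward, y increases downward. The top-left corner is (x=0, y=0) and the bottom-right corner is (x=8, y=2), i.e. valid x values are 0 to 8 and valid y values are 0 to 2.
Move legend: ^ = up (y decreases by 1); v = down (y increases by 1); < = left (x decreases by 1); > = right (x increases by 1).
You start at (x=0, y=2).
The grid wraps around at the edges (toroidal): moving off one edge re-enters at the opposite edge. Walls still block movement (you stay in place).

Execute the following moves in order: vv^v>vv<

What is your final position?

Answer: Final position: (x=0, y=1)

Derivation:
Start: (x=0, y=2)
  v (down): blocked, stay at (x=0, y=2)
  v (down): blocked, stay at (x=0, y=2)
  ^ (up): (x=0, y=2) -> (x=0, y=1)
  v (down): (x=0, y=1) -> (x=0, y=2)
  > (right): (x=0, y=2) -> (x=1, y=2)
  v (down): (x=1, y=2) -> (x=1, y=0)
  v (down): (x=1, y=0) -> (x=1, y=1)
  < (left): (x=1, y=1) -> (x=0, y=1)
Final: (x=0, y=1)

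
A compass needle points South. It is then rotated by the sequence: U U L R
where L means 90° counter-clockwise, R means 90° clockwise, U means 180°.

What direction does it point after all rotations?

Start: South
  U (U-turn (180°)) -> North
  U (U-turn (180°)) -> South
  L (left (90° counter-clockwise)) -> East
  R (right (90° clockwise)) -> South
Final: South

Answer: Final heading: South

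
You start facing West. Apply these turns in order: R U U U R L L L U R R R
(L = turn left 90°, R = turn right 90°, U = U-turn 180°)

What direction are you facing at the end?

Start: West
  R (right (90° clockwise)) -> North
  U (U-turn (180°)) -> South
  U (U-turn (180°)) -> North
  U (U-turn (180°)) -> South
  R (right (90° clockwise)) -> West
  L (left (90° counter-clockwise)) -> South
  L (left (90° counter-clockwise)) -> East
  L (left (90° counter-clockwise)) -> North
  U (U-turn (180°)) -> South
  R (right (90° clockwise)) -> West
  R (right (90° clockwise)) -> North
  R (right (90° clockwise)) -> East
Final: East

Answer: Final heading: East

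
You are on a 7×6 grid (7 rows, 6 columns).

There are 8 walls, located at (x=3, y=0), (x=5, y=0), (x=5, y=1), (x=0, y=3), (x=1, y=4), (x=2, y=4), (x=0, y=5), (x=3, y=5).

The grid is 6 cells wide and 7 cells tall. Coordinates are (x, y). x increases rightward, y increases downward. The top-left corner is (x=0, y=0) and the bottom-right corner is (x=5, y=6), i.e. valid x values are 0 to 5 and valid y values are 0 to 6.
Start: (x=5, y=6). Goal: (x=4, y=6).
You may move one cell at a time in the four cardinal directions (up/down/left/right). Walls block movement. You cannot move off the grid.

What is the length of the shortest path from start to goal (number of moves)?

BFS from (x=5, y=6) until reaching (x=4, y=6):
  Distance 0: (x=5, y=6)
  Distance 1: (x=5, y=5), (x=4, y=6)  <- goal reached here
One shortest path (1 moves): (x=5, y=6) -> (x=4, y=6)

Answer: Shortest path length: 1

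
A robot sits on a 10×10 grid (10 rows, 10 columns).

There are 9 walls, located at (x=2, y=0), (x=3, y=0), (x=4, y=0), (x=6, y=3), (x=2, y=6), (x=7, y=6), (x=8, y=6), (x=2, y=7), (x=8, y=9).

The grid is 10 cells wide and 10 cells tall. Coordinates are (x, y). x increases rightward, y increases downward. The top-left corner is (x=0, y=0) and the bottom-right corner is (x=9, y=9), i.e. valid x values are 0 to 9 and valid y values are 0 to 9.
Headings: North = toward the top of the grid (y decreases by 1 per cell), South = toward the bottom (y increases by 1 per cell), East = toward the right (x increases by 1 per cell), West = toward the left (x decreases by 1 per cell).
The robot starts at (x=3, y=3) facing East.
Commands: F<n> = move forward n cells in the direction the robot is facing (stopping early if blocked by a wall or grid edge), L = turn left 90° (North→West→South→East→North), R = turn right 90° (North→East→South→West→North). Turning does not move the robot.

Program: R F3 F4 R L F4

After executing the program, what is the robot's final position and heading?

Start: (x=3, y=3), facing East
  R: turn right, now facing South
  F3: move forward 3, now at (x=3, y=6)
  F4: move forward 3/4 (blocked), now at (x=3, y=9)
  R: turn right, now facing West
  L: turn left, now facing South
  F4: move forward 0/4 (blocked), now at (x=3, y=9)
Final: (x=3, y=9), facing South

Answer: Final position: (x=3, y=9), facing South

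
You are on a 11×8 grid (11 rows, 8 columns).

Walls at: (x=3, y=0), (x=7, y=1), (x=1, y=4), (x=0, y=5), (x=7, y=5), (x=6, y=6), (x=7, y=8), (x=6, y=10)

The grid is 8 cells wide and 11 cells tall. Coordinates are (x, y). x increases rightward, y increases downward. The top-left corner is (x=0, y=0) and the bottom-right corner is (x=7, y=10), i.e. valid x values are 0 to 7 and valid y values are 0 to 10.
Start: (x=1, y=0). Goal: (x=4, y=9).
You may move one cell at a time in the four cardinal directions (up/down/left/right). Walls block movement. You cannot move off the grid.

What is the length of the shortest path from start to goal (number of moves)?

Answer: Shortest path length: 12

Derivation:
BFS from (x=1, y=0) until reaching (x=4, y=9):
  Distance 0: (x=1, y=0)
  Distance 1: (x=0, y=0), (x=2, y=0), (x=1, y=1)
  Distance 2: (x=0, y=1), (x=2, y=1), (x=1, y=2)
  Distance 3: (x=3, y=1), (x=0, y=2), (x=2, y=2), (x=1, y=3)
  Distance 4: (x=4, y=1), (x=3, y=2), (x=0, y=3), (x=2, y=3)
  Distance 5: (x=4, y=0), (x=5, y=1), (x=4, y=2), (x=3, y=3), (x=0, y=4), (x=2, y=4)
  Distance 6: (x=5, y=0), (x=6, y=1), (x=5, y=2), (x=4, y=3), (x=3, y=4), (x=2, y=5)
  Distance 7: (x=6, y=0), (x=6, y=2), (x=5, y=3), (x=4, y=4), (x=1, y=5), (x=3, y=5), (x=2, y=6)
  Distance 8: (x=7, y=0), (x=7, y=2), (x=6, y=3), (x=5, y=4), (x=4, y=5), (x=1, y=6), (x=3, y=6), (x=2, y=7)
  Distance 9: (x=7, y=3), (x=6, y=4), (x=5, y=5), (x=0, y=6), (x=4, y=6), (x=1, y=7), (x=3, y=7), (x=2, y=8)
  Distance 10: (x=7, y=4), (x=6, y=5), (x=5, y=6), (x=0, y=7), (x=4, y=7), (x=1, y=8), (x=3, y=8), (x=2, y=9)
  Distance 11: (x=5, y=7), (x=0, y=8), (x=4, y=8), (x=1, y=9), (x=3, y=9), (x=2, y=10)
  Distance 12: (x=6, y=7), (x=5, y=8), (x=0, y=9), (x=4, y=9), (x=1, y=10), (x=3, y=10)  <- goal reached here
One shortest path (12 moves): (x=1, y=0) -> (x=2, y=0) -> (x=2, y=1) -> (x=3, y=1) -> (x=4, y=1) -> (x=4, y=2) -> (x=4, y=3) -> (x=4, y=4) -> (x=4, y=5) -> (x=4, y=6) -> (x=4, y=7) -> (x=4, y=8) -> (x=4, y=9)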